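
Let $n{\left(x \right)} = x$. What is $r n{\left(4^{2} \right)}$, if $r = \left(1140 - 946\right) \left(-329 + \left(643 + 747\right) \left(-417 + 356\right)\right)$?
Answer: $-264209376$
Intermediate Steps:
$r = -16513086$ ($r = 194 \left(-329 + 1390 \left(-61\right)\right) = 194 \left(-329 - 84790\right) = 194 \left(-85119\right) = -16513086$)
$r n{\left(4^{2} \right)} = - 16513086 \cdot 4^{2} = \left(-16513086\right) 16 = -264209376$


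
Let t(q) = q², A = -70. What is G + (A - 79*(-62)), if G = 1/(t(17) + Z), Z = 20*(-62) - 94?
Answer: 5045259/1045 ≈ 4828.0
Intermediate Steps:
Z = -1334 (Z = -1240 - 94 = -1334)
G = -1/1045 (G = 1/(17² - 1334) = 1/(289 - 1334) = 1/(-1045) = -1/1045 ≈ -0.00095694)
G + (A - 79*(-62)) = -1/1045 + (-70 - 79*(-62)) = -1/1045 + (-70 + 4898) = -1/1045 + 4828 = 5045259/1045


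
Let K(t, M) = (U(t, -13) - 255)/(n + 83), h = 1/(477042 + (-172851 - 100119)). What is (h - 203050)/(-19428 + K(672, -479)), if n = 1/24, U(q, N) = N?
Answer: 11797654494401/1128997321056 ≈ 10.450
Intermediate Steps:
h = 1/204072 (h = 1/(477042 - 272970) = 1/204072 ≈ 4.9002e-6)
n = 1/24 ≈ 0.041667
K(t, M) = -6432/1993 (K(t, M) = (-13 - 255)/(1/24 + 83) = -268/1993/24 = -268*24/1993 = -6432/1993)
(h - 203050)/(-19428 + K(672, -479)) = (1/204072 - 203050)/(-19428 - 6432/1993) = -41436819599/(204072*(-38726436/1993)) = -41436819599/204072*(-1993/38726436) = 11797654494401/1128997321056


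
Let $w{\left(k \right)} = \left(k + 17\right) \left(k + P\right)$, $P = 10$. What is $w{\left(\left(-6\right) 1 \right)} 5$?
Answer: $220$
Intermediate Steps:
$w{\left(k \right)} = \left(10 + k\right) \left(17 + k\right)$ ($w{\left(k \right)} = \left(k + 17\right) \left(k + 10\right) = \left(17 + k\right) \left(10 + k\right) = \left(10 + k\right) \left(17 + k\right)$)
$w{\left(\left(-6\right) 1 \right)} 5 = \left(170 + \left(\left(-6\right) 1\right)^{2} + 27 \left(\left(-6\right) 1\right)\right) 5 = \left(170 + \left(-6\right)^{2} + 27 \left(-6\right)\right) 5 = \left(170 + 36 - 162\right) 5 = 44 \cdot 5 = 220$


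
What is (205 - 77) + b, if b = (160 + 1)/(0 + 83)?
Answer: 10785/83 ≈ 129.94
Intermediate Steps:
b = 161/83 ≈ 1.9398
(205 - 77) + b = (205 - 77) + 161/83 = 128 + 161/83 = 10785/83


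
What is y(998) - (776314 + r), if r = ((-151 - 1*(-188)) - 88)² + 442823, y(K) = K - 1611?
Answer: -1222351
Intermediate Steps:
y(K) = -1611 + K
r = 445424 (r = ((-151 + 188) - 88)² + 442823 = (37 - 88)² + 442823 = (-51)² + 442823 = 2601 + 442823 = 445424)
y(998) - (776314 + r) = (-1611 + 998) - (776314 + 445424) = -613 - 1*1221738 = -613 - 1221738 = -1222351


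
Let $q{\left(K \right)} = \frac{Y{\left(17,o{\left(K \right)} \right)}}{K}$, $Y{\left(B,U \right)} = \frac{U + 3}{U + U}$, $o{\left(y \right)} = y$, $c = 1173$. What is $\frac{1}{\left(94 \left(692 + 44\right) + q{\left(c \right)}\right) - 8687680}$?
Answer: $- \frac{458643}{3952812860732} \approx -1.1603 \cdot 10^{-7}$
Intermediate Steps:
$Y{\left(B,U \right)} = \frac{3 + U}{2 U}$
$q{\left(K \right)} = \frac{3 + K}{2 K^{2}}$ ($q{\left(K \right)} = \frac{\frac{1}{2} \frac{1}{K} \left(3 + K\right)}{K} = \frac{3 + K}{2 K^{2}}$)
$\frac{1}{\left(94 \left(692 + 44\right) + q{\left(c \right)}\right) - 8687680} = \frac{1}{\left(94 \left(692 + 44\right) + \frac{3 + 1173}{2 \cdot 1375929}\right) - 8687680} = \frac{1}{\left(94 \cdot 736 + \frac{1}{2} \cdot \frac{1}{1375929} \cdot 1176\right) - 8687680} = \frac{1}{\left(69184 + \frac{196}{458643}\right) - 8687680} = \frac{1}{\frac{31730757508}{458643} - 8687680} = \frac{1}{- \frac{3952812860732}{458643}} = - \frac{458643}{3952812860732}$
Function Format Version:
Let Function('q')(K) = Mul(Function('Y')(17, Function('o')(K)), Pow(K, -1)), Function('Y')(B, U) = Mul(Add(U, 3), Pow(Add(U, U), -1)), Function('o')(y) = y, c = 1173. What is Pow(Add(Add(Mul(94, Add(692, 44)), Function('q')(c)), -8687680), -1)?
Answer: Rational(-458643, 3952812860732) ≈ -1.1603e-7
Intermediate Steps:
Function('Y')(B, U) = Mul(Rational(1, 2), Pow(U, -1), Add(3, U)) (Function('Y')(B, U) = Mul(Add(3, U), Pow(Mul(2, U), -1)) = Mul(Add(3, U), Mul(Rational(1, 2), Pow(U, -1))) = Mul(Rational(1, 2), Pow(U, -1), Add(3, U)))
Function('q')(K) = Mul(Rational(1, 2), Pow(K, -2), Add(3, K)) (Function('q')(K) = Mul(Mul(Rational(1, 2), Pow(K, -1), Add(3, K)), Pow(K, -1)) = Mul(Rational(1, 2), Pow(K, -2), Add(3, K)))
Pow(Add(Add(Mul(94, Add(692, 44)), Function('q')(c)), -8687680), -1) = Pow(Add(Add(Mul(94, Add(692, 44)), Mul(Rational(1, 2), Pow(1173, -2), Add(3, 1173))), -8687680), -1) = Pow(Add(Add(Mul(94, 736), Mul(Rational(1, 2), Rational(1, 1375929), 1176)), -8687680), -1) = Pow(Add(Add(69184, Rational(196, 458643)), -8687680), -1) = Pow(Add(Rational(31730757508, 458643), -8687680), -1) = Pow(Rational(-3952812860732, 458643), -1) = Rational(-458643, 3952812860732)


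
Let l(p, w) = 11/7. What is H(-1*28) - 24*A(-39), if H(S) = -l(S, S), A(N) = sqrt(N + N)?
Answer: -11/7 - 24*I*sqrt(78) ≈ -1.5714 - 211.96*I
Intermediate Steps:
l(p, w) = 11/7 (l(p, w) = 11*(1/7) = 11/7)
A(N) = sqrt(2)*sqrt(N) (A(N) = sqrt(2*N) = sqrt(2)*sqrt(N))
H(S) = -11/7 (H(S) = -1*11/7 = -11/7)
H(-1*28) - 24*A(-39) = -11/7 - 24*sqrt(2)*sqrt(-39) = -11/7 - 24*sqrt(2)*I*sqrt(39) = -11/7 - 24*I*sqrt(78)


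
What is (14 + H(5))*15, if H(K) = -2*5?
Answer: 60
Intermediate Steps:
H(K) = -10
(14 + H(5))*15 = (14 - 10)*15 = 4*15 = 60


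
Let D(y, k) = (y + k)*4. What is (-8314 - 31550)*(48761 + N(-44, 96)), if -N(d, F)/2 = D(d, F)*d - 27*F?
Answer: -2880134136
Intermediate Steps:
D(y, k) = 4*k + 4*y (D(y, k) = (k + y)*4 = 4*k + 4*y)
N(d, F) = 54*F - 2*d*(4*F + 4*d) (N(d, F) = -2*((4*F + 4*d)*d - 27*F) = -2*(d*(4*F + 4*d) - 27*F) = -2*(-27*F + d*(4*F + 4*d)) = 54*F - 2*d*(4*F + 4*d))
(-8314 - 31550)*(48761 + N(-44, 96)) = (-8314 - 31550)*(48761 + (54*96 - 8*(-44)*(96 - 44))) = -39864*(48761 + (5184 - 8*(-44)*52)) = -39864*(48761 + (5184 + 18304)) = -39864*(48761 + 23488) = -39864*72249 = -2880134136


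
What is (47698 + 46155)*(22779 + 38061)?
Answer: 5710016520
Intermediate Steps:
(47698 + 46155)*(22779 + 38061) = 93853*60840 = 5710016520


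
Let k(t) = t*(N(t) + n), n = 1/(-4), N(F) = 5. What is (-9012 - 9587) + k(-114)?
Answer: -38281/2 ≈ -19141.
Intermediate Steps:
n = -1/4 ≈ -0.25000
k(t) = 19*t/4 (k(t) = t*(5 - 1/4) = t*(19/4) = 19*t/4)
(-9012 - 9587) + k(-114) = (-9012 - 9587) + (19/4)*(-114) = -18599 - 1083/2 = -38281/2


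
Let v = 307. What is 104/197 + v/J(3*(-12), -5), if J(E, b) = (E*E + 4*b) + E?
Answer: 189439/244280 ≈ 0.77550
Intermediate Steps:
J(E, b) = E + E**2 + 4*b (J(E, b) = (E**2 + 4*b) + E = E + E**2 + 4*b)
104/197 + v/J(3*(-12), -5) = 104/197 + 307/(3*(-12) + (3*(-12))**2 + 4*(-5)) = 104*(1/197) + 307/(-36 + (-36)**2 - 20) = 104/197 + 307/(-36 + 1296 - 20) = 104/197 + 307/1240 = 189439/244280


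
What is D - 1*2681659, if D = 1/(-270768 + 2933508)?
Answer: -7140560685659/2662740 ≈ -2.6817e+6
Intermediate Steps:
D = 1/2662740 ≈ 3.7555e-7
D - 1*2681659 = 1/2662740 - 1*2681659 = 1/2662740 - 2681659 = -7140560685659/2662740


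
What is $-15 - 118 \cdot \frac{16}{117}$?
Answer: $- \frac{3643}{117} \approx -31.137$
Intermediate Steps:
$-15 - 118 \cdot \frac{16}{117} = -15 - 118 \cdot 16 \cdot \frac{1}{117} = -15 - \frac{1888}{117} = - \frac{3643}{117}$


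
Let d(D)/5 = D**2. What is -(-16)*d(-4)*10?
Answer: 12800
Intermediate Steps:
d(D) = 5*D**2
-(-16)*d(-4)*10 = -(-16)*5*(-4)**2*10 = -(-16)*5*16*10 = -(-16)*80*10 = -8*(-160)*10 = 1280*10 = 12800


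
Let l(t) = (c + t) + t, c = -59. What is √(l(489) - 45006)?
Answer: I*√44087 ≈ 209.97*I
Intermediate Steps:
l(t) = -59 + 2*t (l(t) = (-59 + t) + t = -59 + 2*t)
√(l(489) - 45006) = √((-59 + 2*489) - 45006) = √((-59 + 978) - 45006) = √(919 - 45006) = √(-44087) = I*√44087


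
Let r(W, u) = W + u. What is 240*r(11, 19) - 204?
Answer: 6996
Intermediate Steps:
240*r(11, 19) - 204 = 240*(11 + 19) - 204 = 240*30 - 204 = 7200 - 204 = 6996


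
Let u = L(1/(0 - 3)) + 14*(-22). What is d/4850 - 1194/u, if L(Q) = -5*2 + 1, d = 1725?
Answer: 253509/61498 ≈ 4.1222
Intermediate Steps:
L(Q) = -9 (L(Q) = -10 + 1 = -9)
u = -317 (u = -9 + 14*(-22) = -9 - 308 = -317)
d/4850 - 1194/u = 1725/4850 - 1194/(-317) = 1725*(1/4850) - 1194*(-1/317) = 69/194 + 1194/317 = 253509/61498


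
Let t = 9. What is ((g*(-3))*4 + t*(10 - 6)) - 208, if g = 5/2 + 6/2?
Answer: -238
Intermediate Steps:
g = 11/2 (g = 5*(1/2) + 6*(1/2) = 5/2 + 3 = 11/2 ≈ 5.5000)
((g*(-3))*4 + t*(10 - 6)) - 208 = (((11/2)*(-3))*4 + 9*(10 - 6)) - 208 = (-33/2*4 + 9*4) - 208 = (-66 + 36) - 208 = -30 - 208 = -238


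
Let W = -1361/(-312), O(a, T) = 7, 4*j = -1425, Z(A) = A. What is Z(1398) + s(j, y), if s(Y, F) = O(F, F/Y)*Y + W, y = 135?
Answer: -340513/312 ≈ -1091.4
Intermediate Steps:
j = -1425/4 (j = (¼)*(-1425) = -1425/4 ≈ -356.25)
W = 1361/312 (W = -1361*(-1/312) = 1361/312 ≈ 4.3622)
s(Y, F) = 1361/312 + 7*Y (s(Y, F) = 7*Y + 1361/312 = 1361/312 + 7*Y)
Z(1398) + s(j, y) = 1398 + (1361/312 + 7*(-1425/4)) = 1398 + (1361/312 - 9975/4) = 1398 - 776689/312 = -340513/312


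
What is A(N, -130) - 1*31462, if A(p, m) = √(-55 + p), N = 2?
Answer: -31462 + I*√53 ≈ -31462.0 + 7.2801*I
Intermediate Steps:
A(N, -130) - 1*31462 = √(-55 + 2) - 1*31462 = √(-53) - 31462 = I*√53 - 31462 = -31462 + I*√53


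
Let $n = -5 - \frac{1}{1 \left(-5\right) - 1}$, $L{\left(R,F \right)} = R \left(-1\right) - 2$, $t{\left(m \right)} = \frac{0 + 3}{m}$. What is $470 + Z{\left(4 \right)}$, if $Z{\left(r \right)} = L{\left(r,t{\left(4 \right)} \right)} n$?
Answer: $499$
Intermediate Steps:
$t{\left(m \right)} = \frac{3}{m}$
$L{\left(R,F \right)} = -2 - R$ ($L{\left(R,F \right)} = - R - 2 = -2 - R$)
$n = - \frac{29}{6}$ ($n = -5 - \frac{1}{-5 - 1} = -5 - \frac{1}{-6} = -5 - - \frac{1}{6} = -5 + \frac{1}{6} = - \frac{29}{6} \approx -4.8333$)
$Z{\left(r \right)} = \frac{29}{3} + \frac{29 r}{6}$ ($Z{\left(r \right)} = \left(-2 - r\right) \left(- \frac{29}{6}\right) = \frac{29}{3} + \frac{29 r}{6}$)
$470 + Z{\left(4 \right)} = 470 + \left(\frac{29}{3} + \frac{29}{6} \cdot 4\right) = 470 + \left(\frac{29}{3} + \frac{58}{3}\right) = 470 + 29 = 499$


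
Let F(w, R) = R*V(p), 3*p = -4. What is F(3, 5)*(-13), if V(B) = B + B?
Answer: 520/3 ≈ 173.33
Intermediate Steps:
p = -4/3 (p = (⅓)*(-4) = -4/3 ≈ -1.3333)
V(B) = 2*B
F(w, R) = -8*R/3 (F(w, R) = R*(2*(-4/3)) = R*(-8/3) = -8*R/3)
F(3, 5)*(-13) = -8/3*5*(-13) = -40/3*(-13) = 520/3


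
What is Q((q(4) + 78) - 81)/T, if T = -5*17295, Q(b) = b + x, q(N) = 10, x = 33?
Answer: -8/17295 ≈ -0.00046256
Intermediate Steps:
Q(b) = 33 + b (Q(b) = b + 33 = 33 + b)
T = -86475
Q((q(4) + 78) - 81)/T = (33 + ((10 + 78) - 81))/(-86475) = (33 + (88 - 81))*(-1/86475) = (33 + 7)*(-1/86475) = 40*(-1/86475) = -8/17295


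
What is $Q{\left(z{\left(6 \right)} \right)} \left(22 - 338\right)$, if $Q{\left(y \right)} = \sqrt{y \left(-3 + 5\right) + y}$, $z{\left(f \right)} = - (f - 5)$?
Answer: $- 316 i \sqrt{3} \approx - 547.33 i$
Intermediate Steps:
$z{\left(f \right)} = 5 - f$ ($z{\left(f \right)} = - (-5 + f) = 5 - f$)
$Q{\left(y \right)} = \sqrt{3} \sqrt{y}$ ($Q{\left(y \right)} = \sqrt{y 2 + y} = \sqrt{2 y + y} = \sqrt{3 y} = \sqrt{3} \sqrt{y}$)
$Q{\left(z{\left(6 \right)} \right)} \left(22 - 338\right) = \sqrt{3} \sqrt{5 - 6} \left(22 - 338\right) = \sqrt{3} \sqrt{5 - 6} \left(-316\right) = \sqrt{3} \sqrt{-1} \left(-316\right) = \sqrt{3} i \left(-316\right) = i \sqrt{3} \left(-316\right) = - 316 i \sqrt{3}$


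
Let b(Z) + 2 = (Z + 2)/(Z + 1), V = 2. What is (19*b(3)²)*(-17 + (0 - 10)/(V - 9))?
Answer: -18639/112 ≈ -166.42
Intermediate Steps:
b(Z) = -2 + (2 + Z)/(1 + Z) (b(Z) = -2 + (Z + 2)/(Z + 1) = -2 + (2 + Z)/(1 + Z))
(19*b(3)²)*(-17 + (0 - 10)/(V - 9)) = (19*(-1*3/(1 + 3))²)*(-17 + (0 - 10)/(2 - 9)) = (19*(-1*3/4)²)*(-17 - 10/(-7)) = (19*(-1*3*¼)²)*(-17 - 10*(-⅐)) = (19*(-¾)²)*(-17 + 10/7) = (19*(9/16))*(-109/7) = (171/16)*(-109/7) = -18639/112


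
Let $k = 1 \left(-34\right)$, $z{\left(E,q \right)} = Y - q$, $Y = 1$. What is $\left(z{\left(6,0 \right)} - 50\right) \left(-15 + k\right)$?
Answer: $2401$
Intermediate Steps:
$z{\left(E,q \right)} = 1 - q$
$k = -34$
$\left(z{\left(6,0 \right)} - 50\right) \left(-15 + k\right) = \left(\left(1 - 0\right) - 50\right) \left(-15 - 34\right) = \left(\left(1 + 0\right) - 50\right) \left(-49\right) = \left(1 - 50\right) \left(-49\right) = \left(-49\right) \left(-49\right) = 2401$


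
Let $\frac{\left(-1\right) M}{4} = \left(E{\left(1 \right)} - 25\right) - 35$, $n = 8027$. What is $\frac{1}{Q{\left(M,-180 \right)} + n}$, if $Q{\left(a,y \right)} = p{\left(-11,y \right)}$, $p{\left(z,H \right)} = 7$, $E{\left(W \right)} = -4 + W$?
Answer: $\frac{1}{8034} \approx 0.00012447$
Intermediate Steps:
$M = 252$ ($M = - 4 \left(\left(\left(-4 + 1\right) - 25\right) - 35\right) = - 4 \left(\left(-3 - 25\right) - 35\right) = - 4 \left(-28 - 35\right) = \left(-4\right) \left(-63\right) = 252$)
$Q{\left(a,y \right)} = 7$
$\frac{1}{Q{\left(M,-180 \right)} + n} = \frac{1}{7 + 8027} = \frac{1}{8034}$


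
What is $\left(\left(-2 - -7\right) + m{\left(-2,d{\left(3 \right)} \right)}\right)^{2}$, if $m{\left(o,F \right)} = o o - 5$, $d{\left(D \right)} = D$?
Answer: $16$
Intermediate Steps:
$m{\left(o,F \right)} = -5 + o^{2}$ ($m{\left(o,F \right)} = o^{2} - 5 = -5 + o^{2}$)
$\left(\left(-2 - -7\right) + m{\left(-2,d{\left(3 \right)} \right)}\right)^{2} = \left(\left(-2 - -7\right) - \left(5 - \left(-2\right)^{2}\right)\right)^{2} = \left(\left(-2 + 7\right) + \left(-5 + 4\right)\right)^{2} = \left(5 - 1\right)^{2} = 4^{2} = 16$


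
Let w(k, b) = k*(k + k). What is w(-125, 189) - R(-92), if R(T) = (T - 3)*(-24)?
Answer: 28970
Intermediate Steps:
R(T) = 72 - 24*T (R(T) = (-3 + T)*(-24) = 72 - 24*T)
w(k, b) = 2*k**2 (w(k, b) = k*(2*k) = 2*k**2)
w(-125, 189) - R(-92) = 2*(-125)**2 - (72 - 24*(-92)) = 2*15625 - (72 + 2208) = 31250 - 1*2280 = 31250 - 2280 = 28970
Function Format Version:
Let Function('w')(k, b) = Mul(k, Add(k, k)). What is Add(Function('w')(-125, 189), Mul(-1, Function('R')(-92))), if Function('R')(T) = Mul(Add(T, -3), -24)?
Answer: 28970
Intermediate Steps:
Function('R')(T) = Add(72, Mul(-24, T)) (Function('R')(T) = Mul(Add(-3, T), -24) = Add(72, Mul(-24, T)))
Function('w')(k, b) = Mul(2, Pow(k, 2)) (Function('w')(k, b) = Mul(k, Mul(2, k)) = Mul(2, Pow(k, 2)))
Add(Function('w')(-125, 189), Mul(-1, Function('R')(-92))) = Add(Mul(2, Pow(-125, 2)), Mul(-1, Add(72, Mul(-24, -92)))) = Add(Mul(2, 15625), Mul(-1, Add(72, 2208))) = Add(31250, Mul(-1, 2280)) = Add(31250, -2280) = 28970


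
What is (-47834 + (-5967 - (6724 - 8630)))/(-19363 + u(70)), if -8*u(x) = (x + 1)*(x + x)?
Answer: 103790/41211 ≈ 2.5185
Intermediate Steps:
u(x) = -x*(1 + x)/4 (u(x) = -(x + 1)*(x + x)/8 = -(1 + x)*2*x/8 = -x*(1 + x)/4)
(-47834 + (-5967 - (6724 - 8630)))/(-19363 + u(70)) = (-47834 + (-5967 - (6724 - 8630)))/(-19363 - ¼*70*(1 + 70)) = (-47834 + (-5967 - 1*(-1906)))/(-19363 - ¼*70*71) = (-47834 + (-5967 + 1906))/(-19363 - 2485/2) = (-47834 - 4061)/(-41211/2) = -51895*(-2/41211) = 103790/41211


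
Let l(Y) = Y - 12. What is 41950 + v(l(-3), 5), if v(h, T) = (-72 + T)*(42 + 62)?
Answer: 34982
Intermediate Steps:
l(Y) = -12 + Y
v(h, T) = -7488 + 104*T (v(h, T) = (-72 + T)*104 = -7488 + 104*T)
41950 + v(l(-3), 5) = 41950 + (-7488 + 104*5) = 41950 + (-7488 + 520) = 41950 - 6968 = 34982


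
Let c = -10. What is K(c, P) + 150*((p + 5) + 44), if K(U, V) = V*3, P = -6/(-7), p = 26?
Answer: 78768/7 ≈ 11253.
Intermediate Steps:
P = 6/7 (P = -6*(-⅐) = 6/7 ≈ 0.85714)
K(U, V) = 3*V
K(c, P) + 150*((p + 5) + 44) = 3*(6/7) + 150*((26 + 5) + 44) = 18/7 + 150*(31 + 44) = 18/7 + 150*75 = 18/7 + 11250 = 78768/7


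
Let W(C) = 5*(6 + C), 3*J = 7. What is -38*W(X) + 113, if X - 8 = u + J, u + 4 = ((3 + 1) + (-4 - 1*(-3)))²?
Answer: -11821/3 ≈ -3940.3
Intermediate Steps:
J = 7/3 (J = (⅓)*7 = 7/3 ≈ 2.3333)
u = 5 (u = -4 + ((3 + 1) + (-4 - 1*(-3)))² = -4 + (4 + (-4 + 3))² = -4 + (4 - 1)² = -4 + 3² = -4 + 9 = 5)
X = 46/3 (X = 8 + (5 + 7/3) = 8 + 22/3 = 46/3 ≈ 15.333)
W(C) = 30 + 5*C
-38*W(X) + 113 = -38*(30 + 5*(46/3)) + 113 = -38*(30 + 230/3) + 113 = -38*320/3 + 113 = -12160/3 + 113 = -11821/3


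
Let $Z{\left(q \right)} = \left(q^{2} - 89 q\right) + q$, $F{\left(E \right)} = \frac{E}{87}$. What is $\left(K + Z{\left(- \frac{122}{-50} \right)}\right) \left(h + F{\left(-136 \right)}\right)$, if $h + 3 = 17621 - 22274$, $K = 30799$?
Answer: $- \frac{7747129610368}{54375} \approx -1.4248 \cdot 10^{8}$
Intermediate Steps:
$F{\left(E \right)} = \frac{E}{87}$ ($F{\left(E \right)} = E \frac{1}{87} = \frac{E}{87}$)
$h = -4656$ ($h = -3 + \left(17621 - 22274\right) = -3 - 4653 = -4656$)
$Z{\left(q \right)} = q^{2} - 88 q$
$\left(K + Z{\left(- \frac{122}{-50} \right)}\right) \left(h + F{\left(-136 \right)}\right) = \left(30799 + - \frac{122}{-50} \left(-88 - \frac{122}{-50}\right)\right) \left(-4656 + \frac{1}{87} \left(-136\right)\right) = \left(30799 + \left(-122\right) \left(- \frac{1}{50}\right) \left(-88 - - \frac{61}{25}\right)\right) \left(-4656 - \frac{136}{87}\right) = \left(30799 + \frac{61 \left(-88 + \frac{61}{25}\right)}{25}\right) \left(- \frac{405208}{87}\right) = \left(30799 + \frac{61}{25} \left(- \frac{2139}{25}\right)\right) \left(- \frac{405208}{87}\right) = \left(30799 - \frac{130479}{625}\right) \left(- \frac{405208}{87}\right) = \frac{19118896}{625} \left(- \frac{405208}{87}\right) = - \frac{7747129610368}{54375}$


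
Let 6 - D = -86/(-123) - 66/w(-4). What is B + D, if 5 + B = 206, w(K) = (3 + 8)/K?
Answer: 22423/123 ≈ 182.30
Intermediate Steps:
w(K) = 11/K
D = -2300/123 (D = 6 - (-86/(-123) - 66/(11/(-4))) = 6 - (-86*(-1/123) - 66/(11*(-1/4))) = 6 - (86/123 - 66/(-11/4)) = 6 - (86/123 - 66*(-4/11)) = 6 - (86/123 + 24) = 6 - 1*3038/123 = 6 - 3038/123 = -2300/123 ≈ -18.699)
B = 201 (B = -5 + 206 = 201)
B + D = 201 - 2300/123 = 22423/123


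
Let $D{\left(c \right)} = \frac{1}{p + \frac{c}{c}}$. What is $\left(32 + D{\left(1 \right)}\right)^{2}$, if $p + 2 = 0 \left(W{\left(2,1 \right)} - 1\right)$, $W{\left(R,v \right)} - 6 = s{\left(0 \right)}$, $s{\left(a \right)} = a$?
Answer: $961$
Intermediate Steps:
$W{\left(R,v \right)} = 6$ ($W{\left(R,v \right)} = 6 + 0 = 6$)
$p = -2$ ($p = -2 + 0 \left(6 - 1\right) = -2 + 0 \cdot 5 = -2 + 0 = -2$)
$D{\left(c \right)} = -1$ ($D{\left(c \right)} = \frac{1}{-2 + \frac{c}{c}} = \frac{1}{-2 + 1} = \frac{1}{-1} = -1$)
$\left(32 + D{\left(1 \right)}\right)^{2} = \left(32 - 1\right)^{2} = 31^{2} = 961$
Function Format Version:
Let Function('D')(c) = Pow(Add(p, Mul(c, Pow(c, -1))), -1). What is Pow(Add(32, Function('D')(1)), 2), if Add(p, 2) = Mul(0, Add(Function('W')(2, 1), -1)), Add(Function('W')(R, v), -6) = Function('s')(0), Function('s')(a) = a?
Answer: 961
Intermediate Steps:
Function('W')(R, v) = 6 (Function('W')(R, v) = Add(6, 0) = 6)
p = -2 (p = Add(-2, Mul(0, Add(6, -1))) = Add(-2, Mul(0, 5)) = Add(-2, 0) = -2)
Function('D')(c) = -1 (Function('D')(c) = Pow(Add(-2, Mul(c, Pow(c, -1))), -1) = Pow(Add(-2, 1), -1) = Pow(-1, -1) = -1)
Pow(Add(32, Function('D')(1)), 2) = Pow(Add(32, -1), 2) = Pow(31, 2) = 961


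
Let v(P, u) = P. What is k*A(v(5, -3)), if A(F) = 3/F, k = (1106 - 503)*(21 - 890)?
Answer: -1572021/5 ≈ -3.1440e+5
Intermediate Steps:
k = -524007 (k = 603*(-869) = -524007)
k*A(v(5, -3)) = -1572021/5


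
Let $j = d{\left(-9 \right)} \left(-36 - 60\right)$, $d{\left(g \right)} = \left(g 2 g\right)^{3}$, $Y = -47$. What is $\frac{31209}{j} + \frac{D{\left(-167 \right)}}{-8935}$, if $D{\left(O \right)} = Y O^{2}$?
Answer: $\frac{178330487094763}{1215596885760} \approx 146.7$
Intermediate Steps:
$d{\left(g \right)} = 8 g^{6}$ ($d{\left(g \right)} = \left(2 g g\right)^{3} = \left(2 g^{2}\right)^{3} = 8 g^{6}$)
$D{\left(O \right)} = - 47 O^{2}$
$j = -408146688$ ($j = 8 \left(-9\right)^{6} \left(-36 - 60\right) = 8 \cdot 531441 \left(-96\right) = 4251528 \left(-96\right) = -408146688$)
$\frac{31209}{j} + \frac{D{\left(-167 \right)}}{-8935} = \frac{31209}{-408146688} + \frac{\left(-47\right) \left(-167\right)^{2}}{-8935} = 31209 \left(- \frac{1}{408146688}\right) + \left(-47\right) 27889 \left(- \frac{1}{8935}\right) = - \frac{10403}{136048896} - - \frac{1310783}{8935} = - \frac{10403}{136048896} + \frac{1310783}{8935} = \frac{178330487094763}{1215596885760}$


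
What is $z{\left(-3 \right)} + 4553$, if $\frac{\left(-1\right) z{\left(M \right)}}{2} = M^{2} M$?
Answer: $4607$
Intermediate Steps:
$z{\left(M \right)} = - 2 M^{3}$ ($z{\left(M \right)} = - 2 M^{2} M = - 2 M^{3}$)
$z{\left(-3 \right)} + 4553 = - 2 \left(-3\right)^{3} + 4553 = \left(-2\right) \left(-27\right) + 4553 = 54 + 4553 = 4607$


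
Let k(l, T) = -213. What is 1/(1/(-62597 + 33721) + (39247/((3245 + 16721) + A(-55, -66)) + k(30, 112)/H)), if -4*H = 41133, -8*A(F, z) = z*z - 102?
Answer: 30777542554132/62790944719769 ≈ 0.49016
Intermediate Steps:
A(F, z) = 51/4 - z²/8 (A(F, z) = -(z*z - 102)/8 = -(z² - 102)/8 = -(-102 + z²)/8 = 51/4 - z²/8)
H = -41133/4 (H = -¼*41133 = -41133/4 ≈ -10283.)
1/(1/(-62597 + 33721) + (39247/((3245 + 16721) + A(-55, -66)) + k(30, 112)/H)) = 1/(1/(-62597 + 33721) + (39247/((3245 + 16721) + (51/4 - ⅛*(-66)²)) - 213/(-41133/4))) = 1/(1/(-28876) + (39247/(19966 + (51/4 - ⅛*4356)) - 213*(-4/41133))) = 1/(-1/28876 + (39247/(19966 + (51/4 - 1089/2)) + 284/13711)) = 1/(-1/28876 + (39247/(19966 - 2127/4) + 284/13711)) = 1/(-1/28876 + (39247/(77737/4) + 284/13711)) = 1/(-1/28876 + (39247*(4/77737) + 284/13711)) = 1/(-1/28876 + (156988/77737 + 284/13711)) = 1/(-1/28876 + 2174539776/1065852007) = 1/(62790944719769/30777542554132) = 30777542554132/62790944719769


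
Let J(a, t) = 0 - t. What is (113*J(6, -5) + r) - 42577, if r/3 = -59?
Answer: -42189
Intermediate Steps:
J(a, t) = -t
r = -177 (r = 3*(-59) = -177)
(113*J(6, -5) + r) - 42577 = (113*(-1*(-5)) - 177) - 42577 = (113*5 - 177) - 42577 = (565 - 177) - 42577 = 388 - 42577 = -42189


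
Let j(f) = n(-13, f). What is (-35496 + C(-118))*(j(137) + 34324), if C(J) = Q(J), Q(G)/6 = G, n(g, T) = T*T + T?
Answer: -1927138920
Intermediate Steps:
n(g, T) = T + T² (n(g, T) = T² + T = T + T²)
Q(G) = 6*G
j(f) = f*(1 + f)
C(J) = 6*J
(-35496 + C(-118))*(j(137) + 34324) = (-35496 + 6*(-118))*(137*(1 + 137) + 34324) = (-35496 - 708)*(137*138 + 34324) = -36204*(18906 + 34324) = -36204*53230 = -1927138920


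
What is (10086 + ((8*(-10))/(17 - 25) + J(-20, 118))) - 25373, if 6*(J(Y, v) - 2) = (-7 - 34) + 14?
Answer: -30559/2 ≈ -15280.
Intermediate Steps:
J(Y, v) = -5/2 (J(Y, v) = 2 + ((-7 - 34) + 14)/6 = 2 + (-41 + 14)/6 = 2 + (1/6)*(-27) = 2 - 9/2 = -5/2)
(10086 + ((8*(-10))/(17 - 25) + J(-20, 118))) - 25373 = (10086 + ((8*(-10))/(17 - 25) - 5/2)) - 25373 = (10086 + (-80/(-8) - 5/2)) - 25373 = (10086 + (-80*(-1/8) - 5/2)) - 25373 = (10086 + (10 - 5/2)) - 25373 = (10086 + 15/2) - 25373 = 20187/2 - 25373 = -30559/2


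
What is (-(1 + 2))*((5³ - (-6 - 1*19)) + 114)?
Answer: -792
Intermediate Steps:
(-(1 + 2))*((5³ - (-6 - 1*19)) + 114) = (-1*3)*((125 - (-6 - 19)) + 114) = -3*((125 - 1*(-25)) + 114) = -3*((125 + 25) + 114) = -3*(150 + 114) = -3*264 = -792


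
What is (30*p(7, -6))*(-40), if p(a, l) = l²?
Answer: -43200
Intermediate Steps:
(30*p(7, -6))*(-40) = (30*(-6)²)*(-40) = (30*36)*(-40) = 1080*(-40) = -43200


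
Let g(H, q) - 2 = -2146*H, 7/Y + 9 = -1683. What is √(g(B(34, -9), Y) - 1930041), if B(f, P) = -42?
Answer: I*√1839907 ≈ 1356.4*I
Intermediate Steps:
Y = -7/1692 (Y = 7/(-9 - 1683) = 7/(-1692) = 7*(-1/1692) = -7/1692 ≈ -0.0041371)
g(H, q) = 2 - 2146*H
√(g(B(34, -9), Y) - 1930041) = √((2 - 2146*(-42)) - 1930041) = √((2 + 90132) - 1930041) = √(90134 - 1930041) = √(-1839907) = I*√1839907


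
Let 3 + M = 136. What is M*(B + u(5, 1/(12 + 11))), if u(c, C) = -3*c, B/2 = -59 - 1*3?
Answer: -18487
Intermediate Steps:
B = -124 (B = 2*(-59 - 1*3) = 2*(-59 - 3) = 2*(-62) = -124)
M = 133 (M = -3 + 136 = 133)
M*(B + u(5, 1/(12 + 11))) = 133*(-124 - 3*5) = 133*(-124 - 15) = 133*(-139) = -18487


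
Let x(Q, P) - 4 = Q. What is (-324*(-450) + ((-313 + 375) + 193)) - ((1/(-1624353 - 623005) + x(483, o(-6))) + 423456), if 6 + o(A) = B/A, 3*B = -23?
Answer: -624513819903/2247358 ≈ -2.7789e+5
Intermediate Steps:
B = -23/3 (B = (⅓)*(-23) = -23/3 ≈ -7.6667)
o(A) = -6 - 23/(3*A)
x(Q, P) = 4 + Q
(-324*(-450) + ((-313 + 375) + 193)) - ((1/(-1624353 - 623005) + x(483, o(-6))) + 423456) = (-324*(-450) + ((-313 + 375) + 193)) - ((1/(-1624353 - 623005) + (4 + 483)) + 423456) = (145800 + (62 + 193)) - ((1/(-2247358) + 487) + 423456) = (145800 + 255) - ((-1/2247358 + 487) + 423456) = 146055 - (1094463345/2247358 + 423456) = 146055 - 1*952751692593/2247358 = 146055 - 952751692593/2247358 = -624513819903/2247358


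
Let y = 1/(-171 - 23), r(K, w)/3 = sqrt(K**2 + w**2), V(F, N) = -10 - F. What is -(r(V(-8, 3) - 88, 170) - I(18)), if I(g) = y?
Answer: -1/194 - 30*sqrt(370) ≈ -577.07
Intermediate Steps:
r(K, w) = 3*sqrt(K**2 + w**2)
y = -1/194 (y = 1/(-194) = -1/194 ≈ -0.0051546)
I(g) = -1/194
-(r(V(-8, 3) - 88, 170) - I(18)) = -(3*sqrt(((-10 - 1*(-8)) - 88)**2 + 170**2) - 1*(-1/194)) = -(3*sqrt(((-10 + 8) - 88)**2 + 28900) + 1/194) = -(3*sqrt((-2 - 88)**2 + 28900) + 1/194) = -(3*sqrt((-90)**2 + 28900) + 1/194) = -(3*sqrt(8100 + 28900) + 1/194) = -(3*sqrt(37000) + 1/194) = -(3*(10*sqrt(370)) + 1/194) = -(30*sqrt(370) + 1/194) = -(1/194 + 30*sqrt(370)) = -1/194 - 30*sqrt(370)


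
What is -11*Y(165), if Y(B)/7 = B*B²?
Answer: -345893625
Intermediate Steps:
Y(B) = 7*B³ (Y(B) = 7*(B*B²) = 7*B³)
-11*Y(165) = -77*165³ = -77*4492125 = -11*31444875 = -345893625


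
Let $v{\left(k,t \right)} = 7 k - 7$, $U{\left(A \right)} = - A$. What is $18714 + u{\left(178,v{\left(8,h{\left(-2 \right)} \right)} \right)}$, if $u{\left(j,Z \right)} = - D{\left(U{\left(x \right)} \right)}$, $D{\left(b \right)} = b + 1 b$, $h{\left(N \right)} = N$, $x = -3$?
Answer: $18708$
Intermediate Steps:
$D{\left(b \right)} = 2 b$ ($D{\left(b \right)} = b + b = 2 b$)
$v{\left(k,t \right)} = -7 + 7 k$
$u{\left(j,Z \right)} = -6$ ($u{\left(j,Z \right)} = - 2 \left(\left(-1\right) \left(-3\right)\right) = - 2 \cdot 3 = \left(-1\right) 6 = -6$)
$18714 + u{\left(178,v{\left(8,h{\left(-2 \right)} \right)} \right)} = 18714 - 6 = 18708$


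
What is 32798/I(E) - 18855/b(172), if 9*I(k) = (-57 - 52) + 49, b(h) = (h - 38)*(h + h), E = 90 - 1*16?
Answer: -1133986731/230480 ≈ -4920.1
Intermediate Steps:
E = 74 (E = 90 - 16 = 74)
b(h) = 2*h*(-38 + h) (b(h) = (-38 + h)*(2*h) = 2*h*(-38 + h))
I(k) = -20/3 (I(k) = ((-57 - 52) + 49)/9 = (-109 + 49)/9 = (⅑)*(-60) = -20/3)
32798/I(E) - 18855/b(172) = 32798/(-20/3) - 18855*1/(344*(-38 + 172)) = 32798*(-3/20) - 18855/(2*172*134) = -49197/10 - 18855/46096 = -1133986731/230480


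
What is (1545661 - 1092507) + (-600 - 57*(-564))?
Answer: 484702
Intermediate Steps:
(1545661 - 1092507) + (-600 - 57*(-564)) = 453154 + (-600 + 32148) = 453154 + 31548 = 484702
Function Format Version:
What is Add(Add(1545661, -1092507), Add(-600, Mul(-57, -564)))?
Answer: 484702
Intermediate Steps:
Add(Add(1545661, -1092507), Add(-600, Mul(-57, -564))) = Add(453154, Add(-600, 32148)) = Add(453154, 31548) = 484702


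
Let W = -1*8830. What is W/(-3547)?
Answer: 8830/3547 ≈ 2.4894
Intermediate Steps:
W = -8830
W/(-3547) = -8830/(-3547) = -8830*(-1/3547) = 8830/3547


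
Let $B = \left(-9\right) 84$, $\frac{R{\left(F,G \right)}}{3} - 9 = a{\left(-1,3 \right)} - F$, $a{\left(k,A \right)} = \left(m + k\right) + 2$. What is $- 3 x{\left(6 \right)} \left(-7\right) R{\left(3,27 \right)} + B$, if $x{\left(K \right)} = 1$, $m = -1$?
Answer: $-378$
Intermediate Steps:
$a{\left(k,A \right)} = 1 + k$ ($a{\left(k,A \right)} = \left(-1 + k\right) + 2 = 1 + k$)
$R{\left(F,G \right)} = 27 - 3 F$ ($R{\left(F,G \right)} = 27 + 3 \left(\left(1 - 1\right) - F\right) = 27 + 3 \left(0 - F\right) = 27 + 3 \left(- F\right) = 27 - 3 F$)
$B = -756$
$- 3 x{\left(6 \right)} \left(-7\right) R{\left(3,27 \right)} + B = \left(-3\right) 1 \left(-7\right) \left(27 - 9\right) - 756 = \left(-3\right) \left(-7\right) \left(27 - 9\right) - 756 = 21 \cdot 18 - 756 = 378 - 756 = -378$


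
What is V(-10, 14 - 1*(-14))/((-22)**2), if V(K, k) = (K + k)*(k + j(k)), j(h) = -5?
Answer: 207/242 ≈ 0.85537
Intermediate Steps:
V(K, k) = (-5 + k)*(K + k) (V(K, k) = (K + k)*(k - 5) = (K + k)*(-5 + k) = (-5 + k)*(K + k))
V(-10, 14 - 1*(-14))/((-22)**2) = ((14 - 1*(-14))**2 - 5*(-10) - 5*(14 - 1*(-14)) - 10*(14 - 1*(-14)))/((-22)**2) = ((14 + 14)**2 + 50 - 5*(14 + 14) - 10*(14 + 14))/484 = (28**2 + 50 - 5*28 - 10*28)*(1/484) = (784 + 50 - 140 - 280)*(1/484) = 414*(1/484) = 207/242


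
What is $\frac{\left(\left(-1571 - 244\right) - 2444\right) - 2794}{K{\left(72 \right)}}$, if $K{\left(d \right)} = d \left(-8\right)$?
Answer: $\frac{2351}{192} \approx 12.245$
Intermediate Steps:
$K{\left(d \right)} = - 8 d$
$\frac{\left(\left(-1571 - 244\right) - 2444\right) - 2794}{K{\left(72 \right)}} = \frac{\left(\left(-1571 - 244\right) - 2444\right) - 2794}{\left(-8\right) 72} = \frac{\left(\left(-1571 - 244\right) - 2444\right) - 2794}{-576} = \left(\left(-1815 - 2444\right) - 2794\right) \left(- \frac{1}{576}\right) = \left(-4259 - 2794\right) \left(- \frac{1}{576}\right) = \left(-7053\right) \left(- \frac{1}{576}\right) = \frac{2351}{192}$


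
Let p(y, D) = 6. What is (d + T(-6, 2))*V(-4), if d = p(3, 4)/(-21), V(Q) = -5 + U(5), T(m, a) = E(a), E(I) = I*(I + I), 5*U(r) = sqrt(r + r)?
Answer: -270/7 + 54*sqrt(10)/35 ≈ -33.693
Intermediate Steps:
U(r) = sqrt(2)*sqrt(r)/5 (U(r) = sqrt(r + r)/5 = sqrt(2*r)/5 = (sqrt(2)*sqrt(r))/5 = sqrt(2)*sqrt(r)/5)
E(I) = 2*I**2 (E(I) = I*(2*I) = 2*I**2)
T(m, a) = 2*a**2
V(Q) = -5 + sqrt(10)/5 (V(Q) = -5 + sqrt(2)*sqrt(5)/5 = -5 + sqrt(10)/5)
d = -2/7 (d = 6/(-21) = 6*(-1/21) = -2/7 ≈ -0.28571)
(d + T(-6, 2))*V(-4) = (-2/7 + 2*2**2)*(-5 + sqrt(10)/5) = (-2/7 + 2*4)*(-5 + sqrt(10)/5) = (-2/7 + 8)*(-5 + sqrt(10)/5) = 54*(-5 + sqrt(10)/5)/7 = -270/7 + 54*sqrt(10)/35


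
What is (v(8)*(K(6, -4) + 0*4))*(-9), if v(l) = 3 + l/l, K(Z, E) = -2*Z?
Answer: 432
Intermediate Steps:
v(l) = 4 (v(l) = 3 + 1 = 4)
(v(8)*(K(6, -4) + 0*4))*(-9) = (4*(-2*6 + 0*4))*(-9) = (4*(-12 + 0))*(-9) = (4*(-12))*(-9) = -48*(-9) = 432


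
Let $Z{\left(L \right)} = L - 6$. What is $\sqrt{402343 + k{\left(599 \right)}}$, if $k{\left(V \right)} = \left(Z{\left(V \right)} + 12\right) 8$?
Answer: $\sqrt{407183} \approx 638.11$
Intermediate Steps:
$Z{\left(L \right)} = -6 + L$ ($Z{\left(L \right)} = L - 6 = -6 + L$)
$k{\left(V \right)} = 48 + 8 V$ ($k{\left(V \right)} = \left(\left(-6 + V\right) + 12\right) 8 = \left(6 + V\right) 8 = 48 + 8 V$)
$\sqrt{402343 + k{\left(599 \right)}} = \sqrt{402343 + \left(48 + 8 \cdot 599\right)} = \sqrt{402343 + \left(48 + 4792\right)} = \sqrt{402343 + 4840} = \sqrt{407183}$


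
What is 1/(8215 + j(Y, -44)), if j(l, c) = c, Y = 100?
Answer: 1/8171 ≈ 0.00012238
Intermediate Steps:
1/(8215 + j(Y, -44)) = 1/(8215 - 44) = 1/8171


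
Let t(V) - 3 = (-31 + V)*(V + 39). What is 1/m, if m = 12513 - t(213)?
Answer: -1/33354 ≈ -2.9981e-5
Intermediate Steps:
t(V) = 3 + (-31 + V)*(39 + V) (t(V) = 3 + (-31 + V)*(V + 39) = 3 + (-31 + V)*(39 + V))
m = -33354 (m = 12513 - (-1206 + 213**2 + 8*213) = 12513 - (-1206 + 45369 + 1704) = 12513 - 1*45867 = 12513 - 45867 = -33354)
1/m = 1/(-33354) = -1/33354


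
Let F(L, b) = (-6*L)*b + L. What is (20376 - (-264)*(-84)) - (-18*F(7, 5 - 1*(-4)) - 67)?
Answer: -8411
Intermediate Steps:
F(L, b) = L - 6*L*b (F(L, b) = -6*L*b + L = L - 6*L*b)
(20376 - (-264)*(-84)) - (-18*F(7, 5 - 1*(-4)) - 67) = (20376 - (-264)*(-84)) - (-126*(1 - 6*(5 - 1*(-4))) - 67) = (20376 - 1*22176) - (-126*(1 - 6*(5 + 4)) - 67) = (20376 - 22176) - (-126*(1 - 6*9) - 67) = -1800 - (-126*(1 - 54) - 67) = -1800 - (-126*(-53) - 67) = -1800 - (-18*(-371) - 67) = -1800 - (6678 - 67) = -1800 - 1*6611 = -1800 - 6611 = -8411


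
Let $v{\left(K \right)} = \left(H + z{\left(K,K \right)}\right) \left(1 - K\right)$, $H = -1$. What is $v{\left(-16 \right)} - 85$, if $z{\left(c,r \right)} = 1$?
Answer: $-85$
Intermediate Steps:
$v{\left(K \right)} = 0$ ($v{\left(K \right)} = \left(-1 + 1\right) \left(1 - K\right) = 0 \left(1 - K\right) = 0$)
$v{\left(-16 \right)} - 85 = 0 - 85 = -85$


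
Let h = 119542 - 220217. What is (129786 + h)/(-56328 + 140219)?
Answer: 29111/83891 ≈ 0.34701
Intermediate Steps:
h = -100675
(129786 + h)/(-56328 + 140219) = (129786 - 100675)/(-56328 + 140219) = 29111/83891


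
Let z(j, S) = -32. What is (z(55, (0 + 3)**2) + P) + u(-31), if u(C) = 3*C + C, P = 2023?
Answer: 1867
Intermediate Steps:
u(C) = 4*C
(z(55, (0 + 3)**2) + P) + u(-31) = (-32 + 2023) + 4*(-31) = 1991 - 124 = 1867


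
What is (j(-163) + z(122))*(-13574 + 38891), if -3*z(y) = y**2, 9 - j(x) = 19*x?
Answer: -46971474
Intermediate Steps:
j(x) = 9 - 19*x
z(y) = -y**2/3
(j(-163) + z(122))*(-13574 + 38891) = ((9 - 19*(-163)) - 1/3*122**2)*(-13574 + 38891) = ((9 + 3097) - 1/3*14884)*25317 = (3106 - 14884/3)*25317 = -5566/3*25317 = -46971474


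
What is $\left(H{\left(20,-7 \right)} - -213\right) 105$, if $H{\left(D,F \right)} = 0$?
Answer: $22365$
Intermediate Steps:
$\left(H{\left(20,-7 \right)} - -213\right) 105 = \left(0 - -213\right) 105 = \left(0 + 213\right) 105 = 213 \cdot 105 = 22365$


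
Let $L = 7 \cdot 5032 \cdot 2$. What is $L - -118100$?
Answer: $188548$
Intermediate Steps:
$L = 70448$ ($L = 7 \cdot 10064 = 70448$)
$L - -118100 = 70448 - -118100 = 70448 + 118100 = 188548$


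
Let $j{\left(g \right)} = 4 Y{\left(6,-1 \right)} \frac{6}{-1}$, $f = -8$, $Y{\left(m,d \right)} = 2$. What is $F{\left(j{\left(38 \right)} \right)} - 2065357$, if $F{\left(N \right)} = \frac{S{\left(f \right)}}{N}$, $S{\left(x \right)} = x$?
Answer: $- \frac{12392141}{6} \approx -2.0654 \cdot 10^{6}$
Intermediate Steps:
$j{\left(g \right)} = -48$ ($j{\left(g \right)} = 4 \cdot 2 \frac{6}{-1} = 8 \cdot 6 \left(-1\right) = 8 \left(-6\right) = -48$)
$F{\left(N \right)} = - \frac{8}{N}$
$F{\left(j{\left(38 \right)} \right)} - 2065357 = - \frac{8}{-48} - 2065357 = \left(-8\right) \left(- \frac{1}{48}\right) - 2065357 = \frac{1}{6} - 2065357 = - \frac{12392141}{6}$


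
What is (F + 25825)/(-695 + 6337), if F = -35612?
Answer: -9787/5642 ≈ -1.7347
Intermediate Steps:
(F + 25825)/(-695 + 6337) = (-35612 + 25825)/(-695 + 6337) = -9787/5642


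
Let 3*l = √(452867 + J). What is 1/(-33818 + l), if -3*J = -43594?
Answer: -913086/30877340153 - 3*√4206585/30877340153 ≈ -2.9771e-5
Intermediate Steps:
J = 43594/3 (J = -⅓*(-43594) = 43594/3 ≈ 14531.)
l = √4206585/9 (l = √(452867 + 43594/3)/3 = √(1402195/3)/3 = (√4206585/3)/3 = √4206585/9 ≈ 227.89)
1/(-33818 + l) = 1/(-33818 + √4206585/9)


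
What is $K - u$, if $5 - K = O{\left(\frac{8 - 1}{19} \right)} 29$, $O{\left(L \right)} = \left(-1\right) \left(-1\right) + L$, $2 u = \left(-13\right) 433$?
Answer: $\frac{105633}{38} \approx 2779.8$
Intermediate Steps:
$u = - \frac{5629}{2}$ ($u = \frac{\left(-13\right) 433}{2} = \frac{1}{2} \left(-5629\right) = - \frac{5629}{2} \approx -2814.5$)
$O{\left(L \right)} = 1 + L$
$K = - \frac{659}{19}$ ($K = 5 - \left(1 + \frac{8 - 1}{19}\right) 29 = 5 - \left(1 + 7 \cdot \frac{1}{19}\right) 29 = 5 - \left(1 + \frac{7}{19}\right) 29 = 5 - \frac{26}{19} \cdot 29 = 5 - \frac{754}{19} = - \frac{659}{19} \approx -34.684$)
$K - u = - \frac{659}{19} - - \frac{5629}{2} = - \frac{659}{19} + \frac{5629}{2} = \frac{105633}{38}$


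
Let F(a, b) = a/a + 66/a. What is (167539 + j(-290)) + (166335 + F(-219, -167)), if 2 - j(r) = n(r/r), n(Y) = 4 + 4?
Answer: 24372415/73 ≈ 3.3387e+5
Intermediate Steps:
n(Y) = 8
F(a, b) = 1 + 66/a
j(r) = -6 (j(r) = 2 - 1*8 = 2 - 8 = -6)
(167539 + j(-290)) + (166335 + F(-219, -167)) = (167539 - 6) + (166335 + (66 - 219)/(-219)) = 167533 + (166335 - 1/219*(-153)) = 167533 + (166335 + 51/73) = 167533 + 12142506/73 = 24372415/73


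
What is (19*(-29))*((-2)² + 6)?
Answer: -5510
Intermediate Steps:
(19*(-29))*((-2)² + 6) = -551*(4 + 6) = -551*10 = -5510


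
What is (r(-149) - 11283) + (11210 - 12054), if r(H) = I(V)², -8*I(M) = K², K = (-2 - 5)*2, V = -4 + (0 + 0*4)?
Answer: -46107/4 ≈ -11527.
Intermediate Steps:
V = -4 (V = -4 + (0 + 0) = -4 + 0 = -4)
K = -14 (K = -7*2 = -14)
I(M) = -49/2 (I(M) = -⅛*(-14)² = -⅛*196 = -49/2)
r(H) = 2401/4 (r(H) = (-49/2)² = 2401/4)
(r(-149) - 11283) + (11210 - 12054) = (2401/4 - 11283) + (11210 - 12054) = -42731/4 - 844 = -46107/4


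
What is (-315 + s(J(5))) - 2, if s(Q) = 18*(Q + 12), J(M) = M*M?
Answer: 349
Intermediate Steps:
J(M) = M²
s(Q) = 216 + 18*Q (s(Q) = 18*(12 + Q) = 216 + 18*Q)
(-315 + s(J(5))) - 2 = (-315 + (216 + 18*5²)) - 2 = (-315 + (216 + 18*25)) - 2 = (-315 + (216 + 450)) - 2 = (-315 + 666) - 2 = 351 - 2 = 349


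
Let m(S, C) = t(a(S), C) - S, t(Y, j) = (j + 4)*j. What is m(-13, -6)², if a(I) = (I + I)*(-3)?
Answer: 625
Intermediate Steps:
a(I) = -6*I (a(I) = (2*I)*(-3) = -6*I)
t(Y, j) = j*(4 + j) (t(Y, j) = (4 + j)*j = j*(4 + j))
m(S, C) = -S + C*(4 + C) (m(S, C) = C*(4 + C) - S = -S + C*(4 + C))
m(-13, -6)² = (-1*(-13) - 6*(4 - 6))² = (13 - 6*(-2))² = (13 + 12)² = 25² = 625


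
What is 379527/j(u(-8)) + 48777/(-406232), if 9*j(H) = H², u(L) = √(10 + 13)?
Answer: 1387582988505/9343336 ≈ 1.4851e+5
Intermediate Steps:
u(L) = √23
j(H) = H²/9
379527/j(u(-8)) + 48777/(-406232) = 379527/(((√23)²/9)) + 48777/(-406232) = 379527/(((⅑)*23)) + 48777*(-1/406232) = 379527/(23/9) - 48777/406232 = 379527*(9/23) - 48777/406232 = 3415743/23 - 48777/406232 = 1387582988505/9343336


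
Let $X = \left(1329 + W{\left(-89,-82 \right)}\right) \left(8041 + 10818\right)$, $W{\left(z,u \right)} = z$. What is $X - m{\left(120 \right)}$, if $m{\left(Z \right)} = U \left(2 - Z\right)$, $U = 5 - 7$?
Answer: $23384924$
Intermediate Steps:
$U = -2$ ($U = 5 - 7 = -2$)
$X = 23385160$ ($X = \left(1329 - 89\right) \left(8041 + 10818\right) = 1240 \cdot 18859 = 23385160$)
$m{\left(Z \right)} = -4 + 2 Z$ ($m{\left(Z \right)} = - 2 \left(2 - Z\right) = -4 + 2 Z$)
$X - m{\left(120 \right)} = 23385160 - \left(-4 + 2 \cdot 120\right) = 23385160 - \left(-4 + 240\right) = 23385160 - 236 = 23384924$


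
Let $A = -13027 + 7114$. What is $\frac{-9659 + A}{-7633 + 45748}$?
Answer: $- \frac{15572}{38115} \approx -0.40855$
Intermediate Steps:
$A = -5913$
$\frac{-9659 + A}{-7633 + 45748} = \frac{-9659 - 5913}{-7633 + 45748} = - \frac{15572}{38115}$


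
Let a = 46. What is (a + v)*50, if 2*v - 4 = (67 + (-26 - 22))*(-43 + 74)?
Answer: 17125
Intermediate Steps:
v = 593/2 (v = 2 + ((67 + (-26 - 22))*(-43 + 74))/2 = 2 + ((67 - 48)*31)/2 = 2 + (19*31)/2 = 2 + (½)*589 = 2 + 589/2 = 593/2 ≈ 296.50)
(a + v)*50 = (46 + 593/2)*50 = (685/2)*50 = 17125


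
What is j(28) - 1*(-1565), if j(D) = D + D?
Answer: 1621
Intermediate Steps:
j(D) = 2*D
j(28) - 1*(-1565) = 2*28 - 1*(-1565) = 56 + 1565 = 1621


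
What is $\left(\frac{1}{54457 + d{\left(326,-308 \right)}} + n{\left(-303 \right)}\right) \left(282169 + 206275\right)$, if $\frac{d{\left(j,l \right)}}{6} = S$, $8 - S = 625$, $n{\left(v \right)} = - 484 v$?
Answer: $\frac{3635646098451884}{50755} \approx 7.1631 \cdot 10^{10}$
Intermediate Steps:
$S = -617$ ($S = 8 - 625 = -617$)
$d{\left(j,l \right)} = -3702$ ($d{\left(j,l \right)} = 6 \left(-617\right) = -3702$)
$\left(\frac{1}{54457 + d{\left(326,-308 \right)}} + n{\left(-303 \right)}\right) \left(282169 + 206275\right) = \left(\frac{1}{54457 - 3702} - -146652\right) \left(282169 + 206275\right) = \left(\frac{1}{50755} + 146652\right) 488444 = \frac{7443322261}{50755} \cdot 488444 = \frac{3635646098451884}{50755}$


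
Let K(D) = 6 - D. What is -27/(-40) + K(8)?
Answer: -53/40 ≈ -1.3250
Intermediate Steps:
-27/(-40) + K(8) = -27/(-40) + (6 - 1*8) = -1/40*(-27) + (6 - 8) = 27/40 - 2 = -53/40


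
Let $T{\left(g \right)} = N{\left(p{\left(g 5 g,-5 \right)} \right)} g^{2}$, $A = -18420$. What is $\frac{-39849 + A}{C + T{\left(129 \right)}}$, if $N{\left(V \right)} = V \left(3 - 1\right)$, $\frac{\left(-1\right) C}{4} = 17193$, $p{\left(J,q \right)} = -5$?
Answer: $\frac{19423}{78394} \approx 0.24776$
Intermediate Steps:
$C = -68772$ ($C = \left(-4\right) 17193 = -68772$)
$N{\left(V \right)} = 2 V$ ($N{\left(V \right)} = V 2 = 2 V$)
$T{\left(g \right)} = - 10 g^{2}$ ($T{\left(g \right)} = 2 \left(-5\right) g^{2} = - 10 g^{2}$)
$\frac{-39849 + A}{C + T{\left(129 \right)}} = \frac{-39849 - 18420}{-68772 - 10 \cdot 129^{2}} = - \frac{58269}{-68772 - 166410} = - \frac{58269}{-235182} = \left(-58269\right) \left(- \frac{1}{235182}\right) = \frac{19423}{78394}$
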